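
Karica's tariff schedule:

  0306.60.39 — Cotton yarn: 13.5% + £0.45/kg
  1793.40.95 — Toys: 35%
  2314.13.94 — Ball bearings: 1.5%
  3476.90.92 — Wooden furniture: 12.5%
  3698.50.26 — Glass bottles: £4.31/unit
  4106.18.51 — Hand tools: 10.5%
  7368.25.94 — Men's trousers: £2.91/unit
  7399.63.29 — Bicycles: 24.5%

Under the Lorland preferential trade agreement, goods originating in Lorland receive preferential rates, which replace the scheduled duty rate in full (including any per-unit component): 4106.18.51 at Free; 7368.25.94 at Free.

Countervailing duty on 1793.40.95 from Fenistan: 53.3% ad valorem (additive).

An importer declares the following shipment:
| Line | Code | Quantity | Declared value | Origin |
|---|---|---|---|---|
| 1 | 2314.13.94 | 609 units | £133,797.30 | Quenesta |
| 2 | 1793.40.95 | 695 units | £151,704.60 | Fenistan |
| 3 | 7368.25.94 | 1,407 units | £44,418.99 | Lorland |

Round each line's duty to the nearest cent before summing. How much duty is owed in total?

£135,962.12

Line 1 (2314.13.94, Quenesta, 609 units, £133,797.30):
Base rate for 2314.13.94 is 1.5%.
Duty = £133,797.30 × 1.5% = £2,006.96.
Line 2 (1793.40.95, Fenistan, 695 units, £151,704.60):
Base rate for 1793.40.95 is 35%.
Additional duty on 1793.40.95 from Fenistan: +53.3%. Applied ad valorem rate: 35% + 53.3% = 88.3%.
Duty = £151,704.60 × 88.3% = £133,955.16.
Line 3 (7368.25.94, Lorland, 1,407 units, £44,418.99):
Base rate for 7368.25.94 is £2.91/unit.
Origin Lorland qualifies under the Karica–Lorland agreement and 7368.25.94 is covered: preferential rate Free applies instead.
Duty = £44,418.99 × 0% = £0.00.
Total = £2,006.96 + £133,955.16 + £0.00 = £135,962.12.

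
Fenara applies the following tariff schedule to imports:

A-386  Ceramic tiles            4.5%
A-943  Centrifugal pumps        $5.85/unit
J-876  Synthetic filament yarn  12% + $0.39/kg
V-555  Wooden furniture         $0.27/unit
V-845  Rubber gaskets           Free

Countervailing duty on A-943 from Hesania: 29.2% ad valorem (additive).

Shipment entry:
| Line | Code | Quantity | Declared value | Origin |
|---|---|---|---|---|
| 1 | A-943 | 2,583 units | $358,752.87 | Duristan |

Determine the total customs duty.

Line 1 (A-943, Duristan, 2,583 units, $358,752.87):
Base rate for A-943 is $5.85/unit.
The additional-duty order on A-943 targets Hesania, not Duristan; it does not apply.
Duty = 2,583 × $5.85 = $15,110.55.

$15,110.55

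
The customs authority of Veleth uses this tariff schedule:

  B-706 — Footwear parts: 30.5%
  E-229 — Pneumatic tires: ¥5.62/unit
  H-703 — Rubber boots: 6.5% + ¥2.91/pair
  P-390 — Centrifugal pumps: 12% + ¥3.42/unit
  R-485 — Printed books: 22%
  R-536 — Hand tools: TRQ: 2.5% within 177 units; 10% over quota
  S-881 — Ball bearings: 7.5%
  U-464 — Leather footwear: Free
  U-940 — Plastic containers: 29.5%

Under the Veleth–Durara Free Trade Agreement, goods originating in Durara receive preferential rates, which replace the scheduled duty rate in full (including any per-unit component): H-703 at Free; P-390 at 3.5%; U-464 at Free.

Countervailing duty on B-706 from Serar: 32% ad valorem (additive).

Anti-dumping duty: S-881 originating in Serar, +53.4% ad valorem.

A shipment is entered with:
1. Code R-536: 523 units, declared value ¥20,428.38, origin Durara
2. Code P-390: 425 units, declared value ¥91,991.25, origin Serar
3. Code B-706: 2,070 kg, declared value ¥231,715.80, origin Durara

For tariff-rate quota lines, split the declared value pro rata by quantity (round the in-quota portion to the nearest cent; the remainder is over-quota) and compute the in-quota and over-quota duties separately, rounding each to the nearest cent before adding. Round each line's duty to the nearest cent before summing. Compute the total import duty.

¥84,690.09

Line 1 (R-536, Durara, 523 units, ¥20,428.38):
Code R-536 is under a tariff-rate quota (threshold 177 units). In-quota: 177 units at 2.5%; over-quota: 346 units at 10%.
Pro-rata value split: in-quota = ¥20,428.38 × 177/523 = ¥6,913.62; over-quota = ¥20,428.38 − ¥6,913.62 = ¥13,514.76.
In-quota duty = ¥6,913.62 × 2.5% = ¥172.84. Over-quota duty = ¥13,514.76 × 10% = ¥1,351.48.
Line duty = ¥172.84 + ¥1,351.48 = ¥1,524.32.
Line 2 (P-390, Serar, 425 units, ¥91,991.25):
Base rate for P-390 is 12% + ¥3.42/unit.
P-390 has an FTA preferential rate, but origin Serar is not Durara; base rate stands.
Duty = ¥91,991.25 × 12% + 425 × ¥3.42 = ¥12,492.45.
Line 3 (B-706, Durara, 2,070 kg, ¥231,715.80):
Base rate for B-706 is 30.5%.
Origin Durara is the FTA partner but B-706 is not on the preference list; base rate stands.
The additional-duty order on B-706 targets Serar, not Durara; it does not apply.
Duty = ¥231,715.80 × 30.5% = ¥70,673.32.
Total = ¥1,524.32 + ¥12,492.45 + ¥70,673.32 = ¥84,690.09.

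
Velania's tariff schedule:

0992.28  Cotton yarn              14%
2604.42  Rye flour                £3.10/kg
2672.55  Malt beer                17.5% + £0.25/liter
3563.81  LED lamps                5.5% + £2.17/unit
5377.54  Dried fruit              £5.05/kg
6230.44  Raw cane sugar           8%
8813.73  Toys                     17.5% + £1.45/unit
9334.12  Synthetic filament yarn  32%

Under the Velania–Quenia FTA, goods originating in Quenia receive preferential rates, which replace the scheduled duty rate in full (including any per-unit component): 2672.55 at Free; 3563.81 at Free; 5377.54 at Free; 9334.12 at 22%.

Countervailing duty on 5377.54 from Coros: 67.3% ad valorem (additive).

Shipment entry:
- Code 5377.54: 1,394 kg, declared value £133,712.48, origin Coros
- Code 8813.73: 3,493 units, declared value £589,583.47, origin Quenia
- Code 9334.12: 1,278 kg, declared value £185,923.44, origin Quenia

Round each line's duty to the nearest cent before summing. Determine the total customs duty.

Line 1 (5377.54, Coros, 1,394 kg, £133,712.48):
Base rate for 5377.54 is £5.05/kg.
5377.54 has an FTA preferential rate, but origin Coros is not Quenia; base rate stands.
Additional duty on 5377.54 from Coros: +67.3% ad valorem. Applied ad valorem rate = 67.3%.
Duty = £133,712.48 × 67.3% + 1,394 × £5.05 = £97,028.20.
Line 2 (8813.73, Quenia, 3,493 units, £589,583.47):
Base rate for 8813.73 is 17.5% + £1.45/unit.
Origin Quenia is the FTA partner but 8813.73 is not on the preference list; base rate stands.
Duty = £589,583.47 × 17.5% + 3,493 × £1.45 = £108,241.96.
Line 3 (9334.12, Quenia, 1,278 kg, £185,923.44):
Base rate for 9334.12 is 32%.
Origin Quenia qualifies under the Velania–Quenia agreement and 9334.12 is covered: preferential rate 22% applies instead.
Duty = £185,923.44 × 22% = £40,903.16.
Total = £97,028.20 + £108,241.96 + £40,903.16 = £246,173.32.

£246,173.32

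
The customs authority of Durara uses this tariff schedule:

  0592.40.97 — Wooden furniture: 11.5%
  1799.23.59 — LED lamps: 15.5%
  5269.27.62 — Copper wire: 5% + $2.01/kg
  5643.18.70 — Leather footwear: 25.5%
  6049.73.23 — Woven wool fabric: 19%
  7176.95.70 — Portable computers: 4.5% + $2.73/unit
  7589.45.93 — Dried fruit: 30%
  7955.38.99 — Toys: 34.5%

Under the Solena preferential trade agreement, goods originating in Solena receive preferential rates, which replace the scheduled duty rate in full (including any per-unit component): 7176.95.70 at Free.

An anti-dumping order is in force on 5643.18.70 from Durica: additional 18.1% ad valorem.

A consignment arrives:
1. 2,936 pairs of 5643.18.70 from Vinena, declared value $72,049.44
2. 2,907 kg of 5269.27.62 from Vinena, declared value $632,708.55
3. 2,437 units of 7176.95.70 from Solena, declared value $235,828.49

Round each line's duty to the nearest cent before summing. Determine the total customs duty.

Line 1 (5643.18.70, Vinena, 2,936 pairs, $72,049.44):
Base rate for 5643.18.70 is 25.5%.
The additional-duty order on 5643.18.70 targets Durica, not Vinena; it does not apply.
Duty = $72,049.44 × 25.5% = $18,372.61.
Line 2 (5269.27.62, Vinena, 2,907 kg, $632,708.55):
Base rate for 5269.27.62 is 5% + $2.01/kg.
Duty = $632,708.55 × 5% + 2,907 × $2.01 = $37,478.50.
Line 3 (7176.95.70, Solena, 2,437 units, $235,828.49):
Base rate for 7176.95.70 is 4.5% + $2.73/unit.
Origin Solena qualifies under the Durara–Solena agreement and 7176.95.70 is covered: preferential rate Free applies instead.
Duty = $235,828.49 × 0% = $0.00.
Total = $18,372.61 + $37,478.50 + $0.00 = $55,851.11.

$55,851.11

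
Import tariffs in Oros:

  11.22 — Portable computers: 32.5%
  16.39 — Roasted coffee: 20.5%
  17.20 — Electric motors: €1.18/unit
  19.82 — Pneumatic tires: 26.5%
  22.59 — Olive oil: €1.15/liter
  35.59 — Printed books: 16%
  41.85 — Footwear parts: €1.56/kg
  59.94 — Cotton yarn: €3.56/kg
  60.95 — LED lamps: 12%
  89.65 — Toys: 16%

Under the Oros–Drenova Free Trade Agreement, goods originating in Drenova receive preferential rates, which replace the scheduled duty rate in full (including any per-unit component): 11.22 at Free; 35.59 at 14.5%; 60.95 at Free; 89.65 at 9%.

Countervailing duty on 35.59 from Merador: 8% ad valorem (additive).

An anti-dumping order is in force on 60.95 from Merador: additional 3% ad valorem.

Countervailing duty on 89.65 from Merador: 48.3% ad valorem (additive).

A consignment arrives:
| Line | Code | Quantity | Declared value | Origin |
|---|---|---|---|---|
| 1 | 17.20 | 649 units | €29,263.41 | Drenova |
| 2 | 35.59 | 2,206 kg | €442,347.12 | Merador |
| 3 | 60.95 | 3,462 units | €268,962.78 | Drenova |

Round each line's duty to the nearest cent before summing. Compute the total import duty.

Line 1 (17.20, Drenova, 649 units, €29,263.41):
Base rate for 17.20 is €1.18/unit.
Origin Drenova is the FTA partner but 17.20 is not on the preference list; base rate stands.
Duty = 649 × €1.18 = €765.82.
Line 2 (35.59, Merador, 2,206 kg, €442,347.12):
Base rate for 35.59 is 16%.
35.59 has an FTA preferential rate, but origin Merador is not Drenova; base rate stands.
Additional duty on 35.59 from Merador: +8%. Applied ad valorem rate: 16% + 8% = 24%.
Duty = €442,347.12 × 24% = €106,163.31.
Line 3 (60.95, Drenova, 3,462 units, €268,962.78):
Base rate for 60.95 is 12%.
Origin Drenova qualifies under the Oros–Drenova agreement and 60.95 is covered: preferential rate Free applies instead.
The additional-duty order on 60.95 targets Merador, not Drenova; it does not apply.
Duty = €268,962.78 × 0% = €0.00.
Total = €765.82 + €106,163.31 + €0.00 = €106,929.13.

€106,929.13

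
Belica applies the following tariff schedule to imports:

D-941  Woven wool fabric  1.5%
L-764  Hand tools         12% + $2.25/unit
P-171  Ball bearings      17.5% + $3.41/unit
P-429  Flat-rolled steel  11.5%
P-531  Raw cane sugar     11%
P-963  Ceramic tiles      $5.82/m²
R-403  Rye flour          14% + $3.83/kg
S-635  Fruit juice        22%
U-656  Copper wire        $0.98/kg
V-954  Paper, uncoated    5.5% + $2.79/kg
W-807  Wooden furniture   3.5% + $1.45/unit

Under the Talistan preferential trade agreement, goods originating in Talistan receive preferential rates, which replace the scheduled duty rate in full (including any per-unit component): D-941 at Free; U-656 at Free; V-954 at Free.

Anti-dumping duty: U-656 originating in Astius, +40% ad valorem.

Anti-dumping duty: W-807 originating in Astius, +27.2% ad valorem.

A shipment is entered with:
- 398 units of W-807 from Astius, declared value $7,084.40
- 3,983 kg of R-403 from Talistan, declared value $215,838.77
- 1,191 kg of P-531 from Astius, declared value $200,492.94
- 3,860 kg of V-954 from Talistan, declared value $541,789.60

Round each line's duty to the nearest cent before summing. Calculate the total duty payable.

Line 1 (W-807, Astius, 398 units, $7,084.40):
Base rate for W-807 is 3.5% + $1.45/unit.
Additional duty on W-807 from Astius: +27.2%. Applied ad valorem rate: 3.5% + 27.2% = 30.7%.
Duty = $7,084.40 × 30.7% + 398 × $1.45 = $2,752.01.
Line 2 (R-403, Talistan, 3,983 kg, $215,838.77):
Base rate for R-403 is 14% + $3.83/kg.
Origin Talistan is the FTA partner but R-403 is not on the preference list; base rate stands.
Duty = $215,838.77 × 14% + 3,983 × $3.83 = $45,472.32.
Line 3 (P-531, Astius, 1,191 kg, $200,492.94):
Base rate for P-531 is 11%.
Duty = $200,492.94 × 11% = $22,054.22.
Line 4 (V-954, Talistan, 3,860 kg, $541,789.60):
Base rate for V-954 is 5.5% + $2.79/kg.
Origin Talistan qualifies under the Belica–Talistan agreement and V-954 is covered: preferential rate Free applies instead.
Duty = $541,789.60 × 0% = $0.00.
Total = $2,752.01 + $45,472.32 + $22,054.22 + $0.00 = $70,278.55.

$70,278.55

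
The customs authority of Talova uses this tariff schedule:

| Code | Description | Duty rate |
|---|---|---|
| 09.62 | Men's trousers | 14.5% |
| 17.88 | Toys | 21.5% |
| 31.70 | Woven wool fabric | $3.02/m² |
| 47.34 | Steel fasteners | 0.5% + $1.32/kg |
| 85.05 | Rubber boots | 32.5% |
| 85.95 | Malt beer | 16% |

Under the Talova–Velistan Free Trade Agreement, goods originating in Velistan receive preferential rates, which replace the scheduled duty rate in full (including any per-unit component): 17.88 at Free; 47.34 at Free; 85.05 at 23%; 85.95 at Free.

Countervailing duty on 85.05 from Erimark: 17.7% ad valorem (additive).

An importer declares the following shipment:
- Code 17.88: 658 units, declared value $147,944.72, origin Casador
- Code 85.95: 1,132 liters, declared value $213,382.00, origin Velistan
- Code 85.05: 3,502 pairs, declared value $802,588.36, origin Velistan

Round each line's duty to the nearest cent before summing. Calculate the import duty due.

$216,403.43

Line 1 (17.88, Casador, 658 units, $147,944.72):
Base rate for 17.88 is 21.5%.
17.88 has an FTA preferential rate, but origin Casador is not Velistan; base rate stands.
Duty = $147,944.72 × 21.5% = $31,808.11.
Line 2 (85.95, Velistan, 1,132 liters, $213,382.00):
Base rate for 85.95 is 16%.
Origin Velistan qualifies under the Talova–Velistan agreement and 85.95 is covered: preferential rate Free applies instead.
Duty = $213,382.00 × 0% = $0.00.
Line 3 (85.05, Velistan, 3,502 pairs, $802,588.36):
Base rate for 85.05 is 32.5%.
Origin Velistan qualifies under the Talova–Velistan agreement and 85.05 is covered: preferential rate 23% applies instead.
The additional-duty order on 85.05 targets Erimark, not Velistan; it does not apply.
Duty = $802,588.36 × 23% = $184,595.32.
Total = $31,808.11 + $0.00 + $184,595.32 = $216,403.43.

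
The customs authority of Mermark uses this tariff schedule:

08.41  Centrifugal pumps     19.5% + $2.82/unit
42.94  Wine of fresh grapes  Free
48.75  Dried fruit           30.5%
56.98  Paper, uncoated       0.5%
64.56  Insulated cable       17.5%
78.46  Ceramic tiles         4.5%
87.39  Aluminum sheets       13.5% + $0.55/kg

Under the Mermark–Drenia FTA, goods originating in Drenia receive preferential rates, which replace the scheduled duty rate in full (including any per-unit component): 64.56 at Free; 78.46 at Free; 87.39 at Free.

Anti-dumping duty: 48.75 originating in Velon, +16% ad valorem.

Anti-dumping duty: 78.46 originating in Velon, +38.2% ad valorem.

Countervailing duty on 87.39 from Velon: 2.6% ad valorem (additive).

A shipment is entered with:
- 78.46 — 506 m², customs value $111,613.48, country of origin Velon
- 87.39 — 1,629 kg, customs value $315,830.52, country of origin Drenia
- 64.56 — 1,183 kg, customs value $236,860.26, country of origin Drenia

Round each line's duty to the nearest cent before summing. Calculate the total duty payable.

$47,658.96

Line 1 (78.46, Velon, 506 m², $111,613.48):
Base rate for 78.46 is 4.5%.
78.46 has an FTA preferential rate, but origin Velon is not Drenia; base rate stands.
Additional duty on 78.46 from Velon: +38.2%. Applied ad valorem rate: 4.5% + 38.2% = 42.7%.
Duty = $111,613.48 × 42.7% = $47,658.96.
Line 2 (87.39, Drenia, 1,629 kg, $315,830.52):
Base rate for 87.39 is 13.5% + $0.55/kg.
Origin Drenia qualifies under the Mermark–Drenia agreement and 87.39 is covered: preferential rate Free applies instead.
The additional-duty order on 87.39 targets Velon, not Drenia; it does not apply.
Duty = $315,830.52 × 0% = $0.00.
Line 3 (64.56, Drenia, 1,183 kg, $236,860.26):
Base rate for 64.56 is 17.5%.
Origin Drenia qualifies under the Mermark–Drenia agreement and 64.56 is covered: preferential rate Free applies instead.
Duty = $236,860.26 × 0% = $0.00.
Total = $47,658.96 + $0.00 + $0.00 = $47,658.96.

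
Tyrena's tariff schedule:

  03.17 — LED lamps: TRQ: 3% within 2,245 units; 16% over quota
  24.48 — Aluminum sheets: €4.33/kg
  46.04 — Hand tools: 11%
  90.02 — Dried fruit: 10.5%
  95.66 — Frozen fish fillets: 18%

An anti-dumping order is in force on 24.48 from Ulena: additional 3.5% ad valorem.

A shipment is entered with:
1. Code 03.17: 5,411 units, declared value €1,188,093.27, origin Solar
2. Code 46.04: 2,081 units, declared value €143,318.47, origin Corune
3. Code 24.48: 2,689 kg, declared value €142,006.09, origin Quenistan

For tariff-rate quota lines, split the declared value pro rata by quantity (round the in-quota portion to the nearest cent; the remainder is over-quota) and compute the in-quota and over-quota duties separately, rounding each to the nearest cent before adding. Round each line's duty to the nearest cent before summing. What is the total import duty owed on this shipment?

Line 1 (03.17, Solar, 5,411 units, €1,188,093.27):
Code 03.17 is under a tariff-rate quota (threshold 2,245 units). In-quota: 2,245 units at 3%; over-quota: 3,166 units at 16%.
Pro-rata value split: in-quota = €1,188,093.27 × 2,245/5,411 = €492,934.65; over-quota = €1,188,093.27 − €492,934.65 = €695,158.62.
In-quota duty = €492,934.65 × 3% = €14,788.04. Over-quota duty = €695,158.62 × 16% = €111,225.38.
Line duty = €14,788.04 + €111,225.38 = €126,013.42.
Line 2 (46.04, Corune, 2,081 units, €143,318.47):
Base rate for 46.04 is 11%.
Duty = €143,318.47 × 11% = €15,765.03.
Line 3 (24.48, Quenistan, 2,689 kg, €142,006.09):
Base rate for 24.48 is €4.33/kg.
The additional-duty order on 24.48 targets Ulena, not Quenistan; it does not apply.
Duty = 2,689 × €4.33 = €11,643.37.
Total = €126,013.42 + €15,765.03 + €11,643.37 = €153,421.82.

€153,421.82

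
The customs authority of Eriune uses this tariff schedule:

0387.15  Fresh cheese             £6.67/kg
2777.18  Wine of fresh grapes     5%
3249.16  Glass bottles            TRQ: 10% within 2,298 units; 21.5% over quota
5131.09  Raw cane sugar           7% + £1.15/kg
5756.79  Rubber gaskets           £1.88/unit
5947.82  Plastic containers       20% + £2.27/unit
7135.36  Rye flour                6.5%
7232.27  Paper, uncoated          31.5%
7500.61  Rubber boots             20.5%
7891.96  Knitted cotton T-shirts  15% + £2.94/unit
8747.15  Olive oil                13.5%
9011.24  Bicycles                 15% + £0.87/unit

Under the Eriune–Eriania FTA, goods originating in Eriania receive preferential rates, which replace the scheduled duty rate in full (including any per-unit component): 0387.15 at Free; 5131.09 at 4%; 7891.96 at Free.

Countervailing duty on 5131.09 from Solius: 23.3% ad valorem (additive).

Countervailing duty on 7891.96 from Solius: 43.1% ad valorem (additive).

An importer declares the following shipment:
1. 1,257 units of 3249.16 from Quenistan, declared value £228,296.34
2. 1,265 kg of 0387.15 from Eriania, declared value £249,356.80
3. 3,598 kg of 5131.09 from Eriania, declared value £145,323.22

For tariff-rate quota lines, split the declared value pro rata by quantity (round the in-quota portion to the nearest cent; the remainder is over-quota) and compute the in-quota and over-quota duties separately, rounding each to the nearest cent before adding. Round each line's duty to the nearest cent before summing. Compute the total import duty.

£28,642.56

Line 1 (3249.16, Quenistan, 1,257 units, £228,296.34):
Code 3249.16 is under a tariff-rate quota (threshold 2,298 units). Quantity 1,257 units is within the quota, so the in-quota rate 10% applies to the full value.
Duty = £228,296.34 × 10% = £22,829.63.
Line 2 (0387.15, Eriania, 1,265 kg, £249,356.80):
Base rate for 0387.15 is £6.67/kg.
Origin Eriania qualifies under the Eriune–Eriania agreement and 0387.15 is covered: preferential rate Free applies instead.
Duty = £249,356.80 × 0% = £0.00.
Line 3 (5131.09, Eriania, 3,598 kg, £145,323.22):
Base rate for 5131.09 is 7% + £1.15/kg.
Origin Eriania qualifies under the Eriune–Eriania agreement and 5131.09 is covered: preferential rate 4% applies instead.
The additional-duty order on 5131.09 targets Solius, not Eriania; it does not apply.
Duty = £145,323.22 × 4% = £5,812.93.
Total = £22,829.63 + £0.00 + £5,812.93 = £28,642.56.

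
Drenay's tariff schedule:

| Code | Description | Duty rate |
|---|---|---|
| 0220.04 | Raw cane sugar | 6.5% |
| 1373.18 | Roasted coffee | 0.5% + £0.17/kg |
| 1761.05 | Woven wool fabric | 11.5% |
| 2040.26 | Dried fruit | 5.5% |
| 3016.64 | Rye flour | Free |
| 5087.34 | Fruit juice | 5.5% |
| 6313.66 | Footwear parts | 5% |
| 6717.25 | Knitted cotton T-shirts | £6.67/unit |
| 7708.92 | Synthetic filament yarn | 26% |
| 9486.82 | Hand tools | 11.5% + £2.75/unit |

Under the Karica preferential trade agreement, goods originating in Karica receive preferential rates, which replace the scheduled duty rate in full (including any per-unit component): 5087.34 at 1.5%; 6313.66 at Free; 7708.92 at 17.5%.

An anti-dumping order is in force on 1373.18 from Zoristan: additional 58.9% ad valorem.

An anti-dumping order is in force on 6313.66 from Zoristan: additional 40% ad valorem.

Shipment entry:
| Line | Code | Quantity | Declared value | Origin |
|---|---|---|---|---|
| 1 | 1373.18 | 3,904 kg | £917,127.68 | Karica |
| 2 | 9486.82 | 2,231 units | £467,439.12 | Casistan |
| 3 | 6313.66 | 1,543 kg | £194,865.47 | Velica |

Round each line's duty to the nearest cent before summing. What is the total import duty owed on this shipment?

£74,883.34

Line 1 (1373.18, Karica, 3,904 kg, £917,127.68):
Base rate for 1373.18 is 0.5% + £0.17/kg.
Origin Karica is the FTA partner but 1373.18 is not on the preference list; base rate stands.
The additional-duty order on 1373.18 targets Zoristan, not Karica; it does not apply.
Duty = £917,127.68 × 0.5% + 3,904 × £0.17 = £5,249.32.
Line 2 (9486.82, Casistan, 2,231 units, £467,439.12):
Base rate for 9486.82 is 11.5% + £2.75/unit.
Duty = £467,439.12 × 11.5% + 2,231 × £2.75 = £59,890.75.
Line 3 (6313.66, Velica, 1,543 kg, £194,865.47):
Base rate for 6313.66 is 5%.
6313.66 has an FTA preferential rate, but origin Velica is not Karica; base rate stands.
The additional-duty order on 6313.66 targets Zoristan, not Velica; it does not apply.
Duty = £194,865.47 × 5% = £9,743.27.
Total = £5,249.32 + £59,890.75 + £9,743.27 = £74,883.34.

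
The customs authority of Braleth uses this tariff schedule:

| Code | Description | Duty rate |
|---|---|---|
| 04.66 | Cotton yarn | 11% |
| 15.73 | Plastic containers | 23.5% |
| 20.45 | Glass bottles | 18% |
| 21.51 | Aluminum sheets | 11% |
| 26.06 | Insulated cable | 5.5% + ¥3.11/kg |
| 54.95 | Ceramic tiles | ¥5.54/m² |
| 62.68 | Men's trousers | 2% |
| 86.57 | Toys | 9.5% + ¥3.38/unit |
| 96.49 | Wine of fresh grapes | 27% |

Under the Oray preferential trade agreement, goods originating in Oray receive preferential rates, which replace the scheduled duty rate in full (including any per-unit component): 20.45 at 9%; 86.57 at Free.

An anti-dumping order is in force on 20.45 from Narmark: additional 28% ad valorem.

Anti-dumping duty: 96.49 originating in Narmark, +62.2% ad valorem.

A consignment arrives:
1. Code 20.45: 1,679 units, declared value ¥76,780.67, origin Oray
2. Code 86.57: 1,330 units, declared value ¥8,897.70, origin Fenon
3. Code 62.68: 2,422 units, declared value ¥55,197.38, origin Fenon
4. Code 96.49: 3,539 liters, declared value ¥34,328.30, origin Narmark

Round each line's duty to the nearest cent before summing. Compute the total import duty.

¥43,975.73

Line 1 (20.45, Oray, 1,679 units, ¥76,780.67):
Base rate for 20.45 is 18%.
Origin Oray qualifies under the Braleth–Oray agreement and 20.45 is covered: preferential rate 9% applies instead.
The additional-duty order on 20.45 targets Narmark, not Oray; it does not apply.
Duty = ¥76,780.67 × 9% = ¥6,910.26.
Line 2 (86.57, Fenon, 1,330 units, ¥8,897.70):
Base rate for 86.57 is 9.5% + ¥3.38/unit.
86.57 has an FTA preferential rate, but origin Fenon is not Oray; base rate stands.
Duty = ¥8,897.70 × 9.5% + 1,330 × ¥3.38 = ¥5,340.68.
Line 3 (62.68, Fenon, 2,422 units, ¥55,197.38):
Base rate for 62.68 is 2%.
Duty = ¥55,197.38 × 2% = ¥1,103.95.
Line 4 (96.49, Narmark, 3,539 liters, ¥34,328.30):
Base rate for 96.49 is 27%.
Additional duty on 96.49 from Narmark: +62.2%. Applied ad valorem rate: 27% + 62.2% = 89.2%.
Duty = ¥34,328.30 × 89.2% = ¥30,620.84.
Total = ¥6,910.26 + ¥5,340.68 + ¥1,103.95 + ¥30,620.84 = ¥43,975.73.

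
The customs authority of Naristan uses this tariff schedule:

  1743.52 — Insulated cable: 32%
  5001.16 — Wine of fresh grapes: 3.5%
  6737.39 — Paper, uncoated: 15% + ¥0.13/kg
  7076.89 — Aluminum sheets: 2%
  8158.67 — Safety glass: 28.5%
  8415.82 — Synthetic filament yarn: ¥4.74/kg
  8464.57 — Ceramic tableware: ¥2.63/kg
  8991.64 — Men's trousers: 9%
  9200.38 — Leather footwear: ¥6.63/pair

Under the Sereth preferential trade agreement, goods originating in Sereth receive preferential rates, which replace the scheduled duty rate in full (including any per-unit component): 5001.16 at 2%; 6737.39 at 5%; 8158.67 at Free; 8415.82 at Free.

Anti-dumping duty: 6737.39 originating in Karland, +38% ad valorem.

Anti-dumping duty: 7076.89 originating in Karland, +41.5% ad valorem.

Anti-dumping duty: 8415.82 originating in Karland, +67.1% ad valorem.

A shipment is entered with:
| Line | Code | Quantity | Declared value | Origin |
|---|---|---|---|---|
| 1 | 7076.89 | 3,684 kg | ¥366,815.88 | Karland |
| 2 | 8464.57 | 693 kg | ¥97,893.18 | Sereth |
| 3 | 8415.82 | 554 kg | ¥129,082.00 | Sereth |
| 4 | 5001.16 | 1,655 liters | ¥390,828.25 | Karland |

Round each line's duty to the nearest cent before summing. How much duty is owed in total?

Line 1 (7076.89, Karland, 3,684 kg, ¥366,815.88):
Base rate for 7076.89 is 2%.
Additional duty on 7076.89 from Karland: +41.5%. Applied ad valorem rate: 2% + 41.5% = 43.5%.
Duty = ¥366,815.88 × 43.5% = ¥159,564.91.
Line 2 (8464.57, Sereth, 693 kg, ¥97,893.18):
Base rate for 8464.57 is ¥2.63/kg.
Origin Sereth is the FTA partner but 8464.57 is not on the preference list; base rate stands.
Duty = 693 × ¥2.63 = ¥1,822.59.
Line 3 (8415.82, Sereth, 554 kg, ¥129,082.00):
Base rate for 8415.82 is ¥4.74/kg.
Origin Sereth qualifies under the Naristan–Sereth agreement and 8415.82 is covered: preferential rate Free applies instead.
The additional-duty order on 8415.82 targets Karland, not Sereth; it does not apply.
Duty = ¥129,082.00 × 0% = ¥0.00.
Line 4 (5001.16, Karland, 1,655 liters, ¥390,828.25):
Base rate for 5001.16 is 3.5%.
5001.16 has an FTA preferential rate, but origin Karland is not Sereth; base rate stands.
Duty = ¥390,828.25 × 3.5% = ¥13,678.99.
Total = ¥159,564.91 + ¥1,822.59 + ¥0.00 + ¥13,678.99 = ¥175,066.49.

¥175,066.49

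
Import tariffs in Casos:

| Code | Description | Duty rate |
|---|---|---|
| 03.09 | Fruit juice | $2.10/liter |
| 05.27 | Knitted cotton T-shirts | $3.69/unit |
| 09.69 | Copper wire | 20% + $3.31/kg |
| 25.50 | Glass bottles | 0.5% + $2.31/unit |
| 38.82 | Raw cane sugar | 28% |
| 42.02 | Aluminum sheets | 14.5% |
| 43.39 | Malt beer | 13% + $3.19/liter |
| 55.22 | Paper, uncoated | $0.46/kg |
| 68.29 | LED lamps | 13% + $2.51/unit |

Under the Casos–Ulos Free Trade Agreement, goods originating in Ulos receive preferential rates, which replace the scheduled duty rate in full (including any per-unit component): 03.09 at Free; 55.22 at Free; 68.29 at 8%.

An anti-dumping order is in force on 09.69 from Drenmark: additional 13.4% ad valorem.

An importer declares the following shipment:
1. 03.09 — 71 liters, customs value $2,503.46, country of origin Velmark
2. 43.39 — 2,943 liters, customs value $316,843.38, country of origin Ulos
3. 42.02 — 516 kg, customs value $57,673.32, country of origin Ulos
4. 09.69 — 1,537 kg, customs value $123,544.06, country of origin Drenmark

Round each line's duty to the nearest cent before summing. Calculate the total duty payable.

$105,440.73

Line 1 (03.09, Velmark, 71 liters, $2,503.46):
Base rate for 03.09 is $2.10/liter.
03.09 has an FTA preferential rate, but origin Velmark is not Ulos; base rate stands.
Duty = 71 × $2.10 = $149.10.
Line 2 (43.39, Ulos, 2,943 liters, $316,843.38):
Base rate for 43.39 is 13% + $3.19/liter.
Origin Ulos is the FTA partner but 43.39 is not on the preference list; base rate stands.
Duty = $316,843.38 × 13% + 2,943 × $3.19 = $50,577.81.
Line 3 (42.02, Ulos, 516 kg, $57,673.32):
Base rate for 42.02 is 14.5%.
Origin Ulos is the FTA partner but 42.02 is not on the preference list; base rate stands.
Duty = $57,673.32 × 14.5% = $8,362.63.
Line 4 (09.69, Drenmark, 1,537 kg, $123,544.06):
Base rate for 09.69 is 20% + $3.31/kg.
Additional duty on 09.69 from Drenmark: +13.4%. Applied ad valorem rate: 20% + 13.4% = 33.4%.
Duty = $123,544.06 × 33.4% + 1,537 × $3.31 = $46,351.19.
Total = $149.10 + $50,577.81 + $8,362.63 + $46,351.19 = $105,440.73.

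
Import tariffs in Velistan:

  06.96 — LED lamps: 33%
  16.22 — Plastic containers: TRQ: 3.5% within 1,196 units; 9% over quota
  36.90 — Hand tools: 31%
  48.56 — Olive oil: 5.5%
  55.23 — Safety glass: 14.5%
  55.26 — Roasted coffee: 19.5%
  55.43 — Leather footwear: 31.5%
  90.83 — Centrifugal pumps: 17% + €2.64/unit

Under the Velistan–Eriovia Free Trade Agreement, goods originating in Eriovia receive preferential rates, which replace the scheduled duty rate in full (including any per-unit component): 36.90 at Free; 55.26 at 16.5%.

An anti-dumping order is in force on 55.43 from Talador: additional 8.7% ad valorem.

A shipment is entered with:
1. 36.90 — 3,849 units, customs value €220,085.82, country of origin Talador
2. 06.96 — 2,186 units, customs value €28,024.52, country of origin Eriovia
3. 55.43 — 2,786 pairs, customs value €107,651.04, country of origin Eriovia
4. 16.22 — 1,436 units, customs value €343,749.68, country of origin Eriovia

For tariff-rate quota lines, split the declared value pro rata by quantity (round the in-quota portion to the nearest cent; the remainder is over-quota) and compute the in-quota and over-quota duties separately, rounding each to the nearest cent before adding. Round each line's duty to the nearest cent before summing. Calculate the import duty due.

Line 1 (36.90, Talador, 3,849 units, €220,085.82):
Base rate for 36.90 is 31%.
36.90 has an FTA preferential rate, but origin Talador is not Eriovia; base rate stands.
Duty = €220,085.82 × 31% = €68,226.60.
Line 2 (06.96, Eriovia, 2,186 units, €28,024.52):
Base rate for 06.96 is 33%.
Origin Eriovia is the FTA partner but 06.96 is not on the preference list; base rate stands.
Duty = €28,024.52 × 33% = €9,248.09.
Line 3 (55.43, Eriovia, 2,786 pairs, €107,651.04):
Base rate for 55.43 is 31.5%.
Origin Eriovia is the FTA partner but 55.43 is not on the preference list; base rate stands.
The additional-duty order on 55.43 targets Talador, not Eriovia; it does not apply.
Duty = €107,651.04 × 31.5% = €33,910.08.
Line 4 (16.22, Eriovia, 1,436 units, €343,749.68):
Code 16.22 is under a tariff-rate quota (threshold 1,196 units). In-quota: 1,196 units at 3.5%; over-quota: 240 units at 9%.
Pro-rata value split: in-quota = €343,749.68 × 1,196/1,436 = €286,298.48; over-quota = €343,749.68 − €286,298.48 = €57,451.20.
In-quota duty = €286,298.48 × 3.5% = €10,020.45. Over-quota duty = €57,451.20 × 9% = €5,170.61.
Line duty = €10,020.45 + €5,170.61 = €15,191.06.
Total = €68,226.60 + €9,248.09 + €33,910.08 + €15,191.06 = €126,575.83.

€126,575.83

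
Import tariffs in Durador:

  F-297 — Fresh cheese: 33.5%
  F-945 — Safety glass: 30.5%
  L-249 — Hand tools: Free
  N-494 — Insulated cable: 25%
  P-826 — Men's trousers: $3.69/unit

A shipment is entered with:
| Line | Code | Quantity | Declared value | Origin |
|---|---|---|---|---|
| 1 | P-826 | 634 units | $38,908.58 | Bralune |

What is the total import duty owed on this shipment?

$2,339.46

Line 1 (P-826, Bralune, 634 units, $38,908.58):
Base rate for P-826 is $3.69/unit.
Duty = 634 × $3.69 = $2,339.46.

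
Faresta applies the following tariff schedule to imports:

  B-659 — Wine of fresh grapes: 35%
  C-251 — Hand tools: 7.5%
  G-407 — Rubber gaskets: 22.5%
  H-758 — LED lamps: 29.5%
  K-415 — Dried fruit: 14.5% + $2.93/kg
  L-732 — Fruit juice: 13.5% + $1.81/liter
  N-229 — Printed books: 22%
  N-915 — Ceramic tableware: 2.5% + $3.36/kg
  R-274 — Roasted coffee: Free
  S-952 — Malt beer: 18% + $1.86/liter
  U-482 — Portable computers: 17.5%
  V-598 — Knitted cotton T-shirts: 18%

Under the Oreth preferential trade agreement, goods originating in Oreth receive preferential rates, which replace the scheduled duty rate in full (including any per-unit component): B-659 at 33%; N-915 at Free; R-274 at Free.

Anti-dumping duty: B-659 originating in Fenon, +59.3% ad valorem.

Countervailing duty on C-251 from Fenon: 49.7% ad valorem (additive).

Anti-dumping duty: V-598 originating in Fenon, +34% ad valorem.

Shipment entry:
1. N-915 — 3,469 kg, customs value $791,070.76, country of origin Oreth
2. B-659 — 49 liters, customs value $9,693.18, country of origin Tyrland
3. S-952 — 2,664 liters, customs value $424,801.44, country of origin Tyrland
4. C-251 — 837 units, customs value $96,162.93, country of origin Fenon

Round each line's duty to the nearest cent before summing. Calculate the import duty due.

$139,817.11

Line 1 (N-915, Oreth, 3,469 kg, $791,070.76):
Base rate for N-915 is 2.5% + $3.36/kg.
Origin Oreth qualifies under the Faresta–Oreth agreement and N-915 is covered: preferential rate Free applies instead.
Duty = $791,070.76 × 0% = $0.00.
Line 2 (B-659, Tyrland, 49 liters, $9,693.18):
Base rate for B-659 is 35%.
B-659 has an FTA preferential rate, but origin Tyrland is not Oreth; base rate stands.
The additional-duty order on B-659 targets Fenon, not Tyrland; it does not apply.
Duty = $9,693.18 × 35% = $3,392.61.
Line 3 (S-952, Tyrland, 2,664 liters, $424,801.44):
Base rate for S-952 is 18% + $1.86/liter.
Duty = $424,801.44 × 18% + 2,664 × $1.86 = $81,419.30.
Line 4 (C-251, Fenon, 837 units, $96,162.93):
Base rate for C-251 is 7.5%.
Additional duty on C-251 from Fenon: +49.7%. Applied ad valorem rate: 7.5% + 49.7% = 57.2%.
Duty = $96,162.93 × 57.2% = $55,005.20.
Total = $0.00 + $3,392.61 + $81,419.30 + $55,005.20 = $139,817.11.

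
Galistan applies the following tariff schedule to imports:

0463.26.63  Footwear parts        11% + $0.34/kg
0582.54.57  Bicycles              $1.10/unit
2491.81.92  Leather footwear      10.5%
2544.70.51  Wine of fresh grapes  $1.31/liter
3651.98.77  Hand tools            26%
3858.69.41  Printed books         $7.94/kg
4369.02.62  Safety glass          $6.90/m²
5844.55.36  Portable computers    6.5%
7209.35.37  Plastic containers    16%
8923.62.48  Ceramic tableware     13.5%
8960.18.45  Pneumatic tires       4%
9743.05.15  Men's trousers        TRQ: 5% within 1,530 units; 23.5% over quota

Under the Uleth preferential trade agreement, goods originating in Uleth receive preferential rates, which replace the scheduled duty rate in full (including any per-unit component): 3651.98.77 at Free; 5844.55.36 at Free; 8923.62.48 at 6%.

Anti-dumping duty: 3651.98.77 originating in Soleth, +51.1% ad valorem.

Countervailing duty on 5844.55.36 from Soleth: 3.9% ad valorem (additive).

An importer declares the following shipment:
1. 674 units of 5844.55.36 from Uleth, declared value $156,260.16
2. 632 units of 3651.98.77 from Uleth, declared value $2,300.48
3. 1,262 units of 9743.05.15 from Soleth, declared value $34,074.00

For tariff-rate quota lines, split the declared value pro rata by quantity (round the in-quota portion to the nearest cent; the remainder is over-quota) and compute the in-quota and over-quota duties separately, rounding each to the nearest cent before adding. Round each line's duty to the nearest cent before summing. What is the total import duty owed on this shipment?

$1,703.70

Line 1 (5844.55.36, Uleth, 674 units, $156,260.16):
Base rate for 5844.55.36 is 6.5%.
Origin Uleth qualifies under the Galistan–Uleth agreement and 5844.55.36 is covered: preferential rate Free applies instead.
The additional-duty order on 5844.55.36 targets Soleth, not Uleth; it does not apply.
Duty = $156,260.16 × 0% = $0.00.
Line 2 (3651.98.77, Uleth, 632 units, $2,300.48):
Base rate for 3651.98.77 is 26%.
Origin Uleth qualifies under the Galistan–Uleth agreement and 3651.98.77 is covered: preferential rate Free applies instead.
The additional-duty order on 3651.98.77 targets Soleth, not Uleth; it does not apply.
Duty = $2,300.48 × 0% = $0.00.
Line 3 (9743.05.15, Soleth, 1,262 units, $34,074.00):
Code 9743.05.15 is under a tariff-rate quota (threshold 1,530 units). Quantity 1,262 units is within the quota, so the in-quota rate 5% applies to the full value.
Duty = $34,074.00 × 5% = $1,703.70.
Total = $0.00 + $0.00 + $1,703.70 = $1,703.70.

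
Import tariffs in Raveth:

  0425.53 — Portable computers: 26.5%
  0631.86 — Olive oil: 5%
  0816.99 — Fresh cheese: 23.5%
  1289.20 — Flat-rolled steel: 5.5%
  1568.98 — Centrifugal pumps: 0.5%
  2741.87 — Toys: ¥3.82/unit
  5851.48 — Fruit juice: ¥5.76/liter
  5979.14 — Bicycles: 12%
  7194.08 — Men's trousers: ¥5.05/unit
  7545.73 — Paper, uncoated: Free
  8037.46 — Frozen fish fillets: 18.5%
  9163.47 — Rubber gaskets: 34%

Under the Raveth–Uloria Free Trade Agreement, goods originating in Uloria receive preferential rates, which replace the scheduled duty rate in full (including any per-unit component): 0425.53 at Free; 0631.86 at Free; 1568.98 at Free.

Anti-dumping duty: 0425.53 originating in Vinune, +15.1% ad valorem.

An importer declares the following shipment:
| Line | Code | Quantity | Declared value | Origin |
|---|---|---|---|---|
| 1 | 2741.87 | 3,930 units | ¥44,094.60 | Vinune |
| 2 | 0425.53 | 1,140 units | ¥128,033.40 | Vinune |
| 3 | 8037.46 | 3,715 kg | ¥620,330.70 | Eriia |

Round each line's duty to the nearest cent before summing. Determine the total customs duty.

¥183,035.67

Line 1 (2741.87, Vinune, 3,930 units, ¥44,094.60):
Base rate for 2741.87 is ¥3.82/unit.
Duty = 3,930 × ¥3.82 = ¥15,012.60.
Line 2 (0425.53, Vinune, 1,140 units, ¥128,033.40):
Base rate for 0425.53 is 26.5%.
0425.53 has an FTA preferential rate, but origin Vinune is not Uloria; base rate stands.
Additional duty on 0425.53 from Vinune: +15.1%. Applied ad valorem rate: 26.5% + 15.1% = 41.6%.
Duty = ¥128,033.40 × 41.6% = ¥53,261.89.
Line 3 (8037.46, Eriia, 3,715 kg, ¥620,330.70):
Base rate for 8037.46 is 18.5%.
Duty = ¥620,330.70 × 18.5% = ¥114,761.18.
Total = ¥15,012.60 + ¥53,261.89 + ¥114,761.18 = ¥183,035.67.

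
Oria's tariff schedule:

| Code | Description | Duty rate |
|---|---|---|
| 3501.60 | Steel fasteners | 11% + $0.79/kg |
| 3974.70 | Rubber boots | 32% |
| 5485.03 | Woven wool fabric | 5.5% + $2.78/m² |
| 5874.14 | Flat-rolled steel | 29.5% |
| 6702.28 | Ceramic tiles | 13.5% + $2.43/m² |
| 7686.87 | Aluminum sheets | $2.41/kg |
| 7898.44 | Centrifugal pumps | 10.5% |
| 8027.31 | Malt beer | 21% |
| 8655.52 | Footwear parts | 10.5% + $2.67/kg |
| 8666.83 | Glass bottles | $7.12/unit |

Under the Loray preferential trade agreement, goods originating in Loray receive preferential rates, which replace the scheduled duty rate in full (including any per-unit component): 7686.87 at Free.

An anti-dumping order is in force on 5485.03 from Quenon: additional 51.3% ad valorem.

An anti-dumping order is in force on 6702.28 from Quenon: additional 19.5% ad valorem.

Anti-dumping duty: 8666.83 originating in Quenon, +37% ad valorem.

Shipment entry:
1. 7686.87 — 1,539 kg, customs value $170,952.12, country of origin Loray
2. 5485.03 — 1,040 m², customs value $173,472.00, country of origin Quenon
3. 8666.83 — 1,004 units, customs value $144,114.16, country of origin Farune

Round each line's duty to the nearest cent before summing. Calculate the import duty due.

$108,571.78

Line 1 (7686.87, Loray, 1,539 kg, $170,952.12):
Base rate for 7686.87 is $2.41/kg.
Origin Loray qualifies under the Oria–Loray agreement and 7686.87 is covered: preferential rate Free applies instead.
Duty = $170,952.12 × 0% = $0.00.
Line 2 (5485.03, Quenon, 1,040 m², $173,472.00):
Base rate for 5485.03 is 5.5% + $2.78/m².
Additional duty on 5485.03 from Quenon: +51.3%. Applied ad valorem rate: 5.5% + 51.3% = 56.8%.
Duty = $173,472.00 × 56.8% + 1,040 × $2.78 = $101,423.30.
Line 3 (8666.83, Farune, 1,004 units, $144,114.16):
Base rate for 8666.83 is $7.12/unit.
The additional-duty order on 8666.83 targets Quenon, not Farune; it does not apply.
Duty = 1,004 × $7.12 = $7,148.48.
Total = $0.00 + $101,423.30 + $7,148.48 = $108,571.78.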